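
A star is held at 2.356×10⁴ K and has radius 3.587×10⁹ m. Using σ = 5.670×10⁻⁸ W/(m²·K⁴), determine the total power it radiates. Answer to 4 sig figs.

Surface area A = 4πR² = 4π(3.587×10⁹ m)² = 1.61686×10²⁰ m².
P = σAT⁴ = 5.670×10⁻⁸ × 1.61686×10²⁰ × (2.356×10⁴)⁴ = 2.825×10³⁰ W.

P ≈ 2.825×10³⁰ W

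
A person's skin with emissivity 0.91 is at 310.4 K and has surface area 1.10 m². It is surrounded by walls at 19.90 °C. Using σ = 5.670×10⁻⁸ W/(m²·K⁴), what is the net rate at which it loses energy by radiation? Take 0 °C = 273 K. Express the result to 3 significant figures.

Net loss ≈ 109 W

Surroundings: T = 19.90 °C + 273 = 292.90 K.
Area A = 1.10 m².
Net radiated power P_net = εσA(T⁴ − T₀⁴) = 0.91×5.670×10⁻⁸×1.10×(310.4⁴ − 292.90⁴).
T⁴ − T₀⁴ = 9.28297×10⁹ − 7.35999×10⁹ = 1.92298×10⁹ K⁴, so P_net = 109 W.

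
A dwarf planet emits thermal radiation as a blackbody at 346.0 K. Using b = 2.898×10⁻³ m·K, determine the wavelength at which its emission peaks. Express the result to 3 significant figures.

Wien's displacement law: λ_max = b/T = (2.898×10⁻³ m·K)/(346.0 K) = 8.376×10⁻⁶ m.
That is 8.38 μm, in the infrared range.

λ_max ≈ 8.38 μm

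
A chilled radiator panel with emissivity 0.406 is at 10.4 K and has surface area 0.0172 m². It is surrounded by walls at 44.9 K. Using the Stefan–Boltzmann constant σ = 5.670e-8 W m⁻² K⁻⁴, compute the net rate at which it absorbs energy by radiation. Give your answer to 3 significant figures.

Net gain ≈ 1.60×10⁻³ W

Area A = 0.0172 m².
Net radiated power P_net = εσA(T⁴ − T₀⁴) = 0.406×5.670×10⁻⁸×0.0172×(10.4⁴ − 44.9⁴).
T⁴ − T₀⁴ = 11698.6 − 4.06430×10⁶ = -4.05260×10⁶ K⁴, so P_net = -1.60×10⁻³ W — negative, meaning a net gain of 1.60×10⁻³ W.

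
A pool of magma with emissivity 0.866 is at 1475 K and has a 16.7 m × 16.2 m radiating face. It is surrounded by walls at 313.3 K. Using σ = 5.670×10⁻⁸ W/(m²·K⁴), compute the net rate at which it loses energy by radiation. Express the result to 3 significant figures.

Area A = 16.7 × 16.2 = 270.54 m².
Net radiated power P_net = εσA(T⁴ − T₀⁴) = 0.866×5.670×10⁻⁸×270.54×(1475⁴ − 313.3⁴).
T⁴ − T₀⁴ = 4.73334×10¹² − 9.63478×10⁹ = 4.72371×10¹² K⁴, so P_net = 6.28×10⁷ W.

Net loss ≈ 6.28×10⁷ W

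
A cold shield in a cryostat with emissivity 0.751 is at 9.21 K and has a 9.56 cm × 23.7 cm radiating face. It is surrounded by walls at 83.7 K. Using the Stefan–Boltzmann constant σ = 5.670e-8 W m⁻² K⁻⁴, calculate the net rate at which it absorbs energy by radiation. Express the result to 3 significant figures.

Area A = 0.0956 × 0.237 = 0.0226572 m².
Net radiated power P_net = εσA(T⁴ − T₀⁴) = 0.751×5.670×10⁻⁸×0.0226572×(9.21⁴ − 83.7⁴).
T⁴ − T₀⁴ = 7195.13 − 4.90797×10⁷ = -4.90725×10⁷ K⁴, so P_net = -0.0473 W — negative, meaning a net gain of 0.0473 W.

Net gain ≈ 0.0473 W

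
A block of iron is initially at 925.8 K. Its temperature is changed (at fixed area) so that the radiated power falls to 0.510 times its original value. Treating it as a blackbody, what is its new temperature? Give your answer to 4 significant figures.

P ∝ T⁴, so T₂/T₁ = (P₂/P₁)^(1/4) = (0.510)^(1/4) = 0.845070.
T₂ = 925.8 × 0.845070 = 782.4 K.

T₂ ≈ 782.4 K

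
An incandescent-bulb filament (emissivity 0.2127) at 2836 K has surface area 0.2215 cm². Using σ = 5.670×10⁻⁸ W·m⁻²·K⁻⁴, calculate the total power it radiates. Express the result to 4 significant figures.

Area A = 0.2215 cm² = 2.215×10⁻⁵ m².
P = εσAT⁴ = 0.2127 × 5.670×10⁻⁸ × 2.215×10⁻⁵ × (2836)⁴ = 17.28 W.

P ≈ 17.28 W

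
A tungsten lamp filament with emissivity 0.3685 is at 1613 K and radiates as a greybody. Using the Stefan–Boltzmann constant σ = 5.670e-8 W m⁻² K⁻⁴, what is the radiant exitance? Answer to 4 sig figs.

Stefan–Boltzmann: I = εσT⁴ = 0.3685 × 5.670×10⁻⁸ × (1613)⁴ = 1.414×10⁵ W/m².

I ≈ 1.414×10⁵ W/m²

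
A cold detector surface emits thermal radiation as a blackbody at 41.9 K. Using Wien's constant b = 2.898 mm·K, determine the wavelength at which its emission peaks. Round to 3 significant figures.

Wien's displacement law: λ_max = b/T = (2.898×10⁻³ m·K)/(41.9 K) = 6.916×10⁻⁵ m.
That is 69.2 μm, in the infrared range.

λ_max ≈ 69.2 μm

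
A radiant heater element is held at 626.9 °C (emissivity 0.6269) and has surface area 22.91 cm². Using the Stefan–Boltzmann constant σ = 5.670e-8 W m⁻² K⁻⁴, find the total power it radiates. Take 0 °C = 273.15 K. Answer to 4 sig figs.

T = 626.9 °C + 273.15 = 900.05 K.
Area A = 22.91 cm² = 2.291×10⁻³ m².
P = εσAT⁴ = 0.6269 × 5.670×10⁻⁸ × 2.291×10⁻³ × (900.05)⁴ = 53.44 W.

P ≈ 53.44 W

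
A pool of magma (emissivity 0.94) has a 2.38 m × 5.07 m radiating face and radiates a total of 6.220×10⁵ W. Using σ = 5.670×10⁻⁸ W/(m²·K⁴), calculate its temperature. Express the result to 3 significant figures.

Area A = 2.38 × 5.07 = 12.0666 m².
P = εσAT⁴ ⇒ T = (P/(εσA))^(1/4) = (6.220×10⁵/(0.94×5.670×10⁻⁸×12.0666))^(1/4) = 992 K.

T ≈ 992 K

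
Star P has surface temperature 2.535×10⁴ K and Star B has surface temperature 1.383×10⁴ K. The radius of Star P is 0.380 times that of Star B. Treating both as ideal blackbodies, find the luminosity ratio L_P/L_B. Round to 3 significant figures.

L_P/L_B ≈ 1.63

L ∝ R²T⁴, so L_P/L_B = (R_P/R_B)²(T_P/T_B)⁴ = (0.380)² × (2.535×10⁴/1.383×10⁴)⁴ = 0.1444 × 11.2882 = 1.63.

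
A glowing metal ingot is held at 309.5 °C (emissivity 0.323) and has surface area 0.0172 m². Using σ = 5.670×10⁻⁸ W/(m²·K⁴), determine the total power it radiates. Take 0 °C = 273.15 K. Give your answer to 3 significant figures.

P ≈ 36.3 W

T = 309.5 °C + 273.15 = 582.65 K.
Area A = 0.0172 m².
P = εσAT⁴ = 0.323 × 5.670×10⁻⁸ × 0.0172 × (582.65)⁴ = 36.3 W.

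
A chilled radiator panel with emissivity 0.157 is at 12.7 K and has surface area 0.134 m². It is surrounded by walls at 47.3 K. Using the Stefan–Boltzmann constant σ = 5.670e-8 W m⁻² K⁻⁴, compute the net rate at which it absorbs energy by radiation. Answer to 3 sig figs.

Area A = 0.134 m².
Net radiated power P_net = εσA(T⁴ − T₀⁴) = 0.157×5.670×10⁻⁸×0.134×(12.7⁴ − 47.3⁴).
T⁴ − T₀⁴ = 26014.5 − 5.00547×10⁶ = -4.97946×10⁶ K⁴, so P_net = -5.94×10⁻³ W — negative, meaning a net gain of 5.94×10⁻³ W.

Net gain ≈ 5.94×10⁻³ W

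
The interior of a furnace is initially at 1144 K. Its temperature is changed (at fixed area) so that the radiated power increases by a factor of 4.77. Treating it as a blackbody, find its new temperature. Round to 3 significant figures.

T₂ ≈ 1.69×10³ K

P ∝ T⁴, so T₂/T₁ = (P₂/P₁)^(1/4) = (4.77)^(1/4) = 1.47785.
T₂ = 1144 × 1.47785 = 1.69×10³ K.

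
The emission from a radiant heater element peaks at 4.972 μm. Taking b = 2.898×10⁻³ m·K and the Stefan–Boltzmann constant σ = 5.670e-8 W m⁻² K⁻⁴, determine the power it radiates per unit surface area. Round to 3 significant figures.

I ≈ 6.54×10³ W/m²

Wien's law: T = b/λ_max = 2.898×10⁻³/4.972×10⁻⁶ = 582.864 K.
Then I = σT⁴ = 5.670×10⁻⁸×(582.864)⁴ = 6.54×10³ W/m².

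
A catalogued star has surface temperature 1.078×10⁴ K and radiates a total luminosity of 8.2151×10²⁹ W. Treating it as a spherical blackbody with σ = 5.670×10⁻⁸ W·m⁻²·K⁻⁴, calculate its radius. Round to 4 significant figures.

R ≈ 9.240×10⁹ m

L = 4πR²σT⁴ ⇒ R = √(L/(4πσT⁴)).
σT⁴ = 7.65699×10⁸ W/m², so R = √(8.2151×10²⁹/(4π×7.65699×10⁸)) = 9.240×10⁹ m.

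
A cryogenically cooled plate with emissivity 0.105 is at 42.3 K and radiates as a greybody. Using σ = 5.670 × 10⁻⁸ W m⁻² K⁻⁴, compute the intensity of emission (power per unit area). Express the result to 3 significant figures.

I ≈ 0.0191 W/m²

Stefan–Boltzmann: I = εσT⁴ = 0.105 × 5.670×10⁻⁸ × (42.3)⁴ = 0.0191 W/m².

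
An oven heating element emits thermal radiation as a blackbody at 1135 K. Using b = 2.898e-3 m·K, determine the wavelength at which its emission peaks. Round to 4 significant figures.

λ_max ≈ 2553 nm

Wien's displacement law: λ_max = b/T = (2.898×10⁻³ m·K)/(1135 K) = 2.5533×10⁻⁶ m.
That is 2553 nm, in the infrared range.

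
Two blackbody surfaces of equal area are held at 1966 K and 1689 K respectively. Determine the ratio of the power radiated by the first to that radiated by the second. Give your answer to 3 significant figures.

With equal areas, P₁/P₂ = (T₁/T₂)⁴ = (1966/1689)⁴ = 1.84.

P₁/P₂ ≈ 1.84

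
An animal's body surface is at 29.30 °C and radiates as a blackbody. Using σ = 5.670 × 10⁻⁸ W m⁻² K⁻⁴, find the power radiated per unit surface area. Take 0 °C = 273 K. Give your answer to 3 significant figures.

I ≈ 474 W/m²

T = 29.30 °C + 273 = 302.30 K.
Stefan–Boltzmann: I = σT⁴ = 5.670×10⁻⁸ × (302.30)⁴ = 474 W/m².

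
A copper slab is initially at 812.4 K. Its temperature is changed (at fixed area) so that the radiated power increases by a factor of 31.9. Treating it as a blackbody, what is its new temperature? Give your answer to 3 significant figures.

T₂ ≈ 1.93×10³ K

P ∝ T⁴, so T₂/T₁ = (P₂/P₁)^(1/4) = (31.9)^(1/4) = 2.37655.
T₂ = 812.4 × 2.37655 = 1.93×10³ K.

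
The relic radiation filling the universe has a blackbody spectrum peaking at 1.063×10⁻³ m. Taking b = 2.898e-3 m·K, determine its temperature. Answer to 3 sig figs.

T ≈ 2.73 K

Wien's law gives T = b/λ_max = (2.898×10⁻³ m·K)/(1.063×10⁻³ m) = 2.73 K.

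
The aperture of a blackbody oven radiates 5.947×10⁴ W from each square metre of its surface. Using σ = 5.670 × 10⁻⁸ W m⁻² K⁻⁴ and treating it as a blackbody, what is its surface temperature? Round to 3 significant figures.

T ≈ 1.01×10³ K

I = σT⁴, so T = (I/σ)^(1/4) = (5.947×10⁴/(5.670×10⁻⁸))^(1/4) = 1.01×10³ K.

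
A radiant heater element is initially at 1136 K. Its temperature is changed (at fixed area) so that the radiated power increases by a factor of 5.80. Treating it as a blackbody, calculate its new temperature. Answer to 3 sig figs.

T₂ ≈ 1.76×10³ K

P ∝ T⁴, so T₂/T₁ = (P₂/P₁)^(1/4) = (5.80)^(1/4) = 1.55188.
T₂ = 1136 × 1.55188 = 1.76×10³ K.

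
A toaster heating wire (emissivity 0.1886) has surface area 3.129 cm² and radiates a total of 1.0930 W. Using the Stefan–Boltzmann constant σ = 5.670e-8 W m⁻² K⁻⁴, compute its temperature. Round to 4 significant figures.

Area A = 3.129 cm² = 3.129×10⁻⁴ m².
P = εσAT⁴ ⇒ T = (P/(εσA))^(1/4) = (1.0930/(0.1886×5.670×10⁻⁸×3.129×10⁻⁴))^(1/4) = 756.0 K.

T ≈ 756.0 K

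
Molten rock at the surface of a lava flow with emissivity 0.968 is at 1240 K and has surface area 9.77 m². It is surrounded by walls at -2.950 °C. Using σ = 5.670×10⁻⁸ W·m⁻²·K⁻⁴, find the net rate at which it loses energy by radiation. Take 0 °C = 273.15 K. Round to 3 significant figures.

Net loss ≈ 1.26×10⁶ W

Surroundings: T = -2.950 °C + 273.15 = 270.200 K.
Area A = 9.77 m².
Net radiated power P_net = εσA(T⁴ − T₀⁴) = 0.968×5.670×10⁻⁸×9.77×(1240⁴ − 270.200⁴).
T⁴ − T₀⁴ = 2.36421×10¹² − 5.33017×10⁹ = 2.35888×10¹² K⁴, so P_net = 1.26×10⁶ W.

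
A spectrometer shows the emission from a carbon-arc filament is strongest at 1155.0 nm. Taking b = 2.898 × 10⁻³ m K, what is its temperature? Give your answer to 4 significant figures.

T ≈ 2509 K

Wien's law gives T = b/λ_max = (2.898×10⁻³ m·K)/(1.1550×10⁻⁶ m) = 2509 K.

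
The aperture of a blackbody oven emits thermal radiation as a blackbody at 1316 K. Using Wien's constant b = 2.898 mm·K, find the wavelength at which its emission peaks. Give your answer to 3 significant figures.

Wien's displacement law: λ_max = b/T = (2.898×10⁻³ m·K)/(1316 K) = 2.202×10⁻⁶ m.
That is 2.20 μm, in the infrared range.

λ_max ≈ 2.20 μm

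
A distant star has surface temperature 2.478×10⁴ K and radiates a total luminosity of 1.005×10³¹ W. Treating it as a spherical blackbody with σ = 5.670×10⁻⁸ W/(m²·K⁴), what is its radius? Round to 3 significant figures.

L = 4πR²σT⁴ ⇒ R = √(L/(4πσT⁴)).
σT⁴ = 2.13790×10¹⁰ W/m², so R = √(1.005×10³¹/(4π×2.13790×10¹⁰)) = 6.12×10⁹ m.

R ≈ 6.12×10⁹ m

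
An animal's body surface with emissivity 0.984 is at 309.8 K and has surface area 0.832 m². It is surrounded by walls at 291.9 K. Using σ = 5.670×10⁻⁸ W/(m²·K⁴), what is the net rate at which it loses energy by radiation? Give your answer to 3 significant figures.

Area A = 0.832 m².
Net radiated power P_net = εσA(T⁴ − T₀⁴) = 0.984×5.670×10⁻⁸×0.832×(309.8⁴ − 291.9⁴).
T⁴ − T₀⁴ = 9.21140×10⁹ − 7.26000×10⁹ = 1.95140×10⁹ K⁴, so P_net = 90.6 W.

Net loss ≈ 90.6 W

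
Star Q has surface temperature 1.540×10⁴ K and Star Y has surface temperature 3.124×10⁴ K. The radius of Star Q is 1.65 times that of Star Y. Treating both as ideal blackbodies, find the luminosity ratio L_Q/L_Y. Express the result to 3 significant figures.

L ∝ R²T⁴, so L_Q/L_Y = (R_Q/R_Y)²(T_Q/T_Y)⁴ = (1.65)² × (1.540×10⁴/3.124×10⁴)⁴ = 2.7225 × 0.0590526 = 0.161.

L_Q/L_Y ≈ 0.161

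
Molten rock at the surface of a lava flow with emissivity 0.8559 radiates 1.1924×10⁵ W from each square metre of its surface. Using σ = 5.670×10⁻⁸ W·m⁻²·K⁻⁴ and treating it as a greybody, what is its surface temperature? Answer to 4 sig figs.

I = εσT⁴, so T = (I/εσ)^(1/4) = (1.1924×10⁵/(0.8559×5.670×10⁻⁸))^(1/4) = 1252 K.

T ≈ 1252 K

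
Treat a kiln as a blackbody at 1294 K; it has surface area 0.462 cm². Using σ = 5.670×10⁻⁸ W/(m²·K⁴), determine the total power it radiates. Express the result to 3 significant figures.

P ≈ 7.34 W

Area A = 0.462 cm² = 4.62×10⁻⁵ m².
P = σAT⁴ = 5.670×10⁻⁸ × 4.62×10⁻⁵ × (1294)⁴ = 7.34 W.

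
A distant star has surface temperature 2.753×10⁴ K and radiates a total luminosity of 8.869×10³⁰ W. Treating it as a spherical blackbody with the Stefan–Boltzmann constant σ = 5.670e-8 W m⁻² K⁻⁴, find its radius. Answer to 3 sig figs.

R ≈ 4.66×10⁹ m

L = 4πR²σT⁴ ⇒ R = √(L/(4πσT⁴)).
σT⁴ = 3.25693×10¹⁰ W/m², so R = √(8.869×10³⁰/(4π×3.25693×10¹⁰)) = 4.66×10⁹ m.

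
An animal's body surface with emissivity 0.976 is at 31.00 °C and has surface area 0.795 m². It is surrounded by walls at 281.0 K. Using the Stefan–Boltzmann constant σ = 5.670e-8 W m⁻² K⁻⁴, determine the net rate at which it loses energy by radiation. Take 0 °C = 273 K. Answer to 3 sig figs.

T = 31.00 °C + 273 = 304.00 K.
Area A = 0.795 m².
Net radiated power P_net = εσA(T⁴ − T₀⁴) = 0.976×5.670×10⁻⁸×0.795×(304.00⁴ − 281.0⁴).
T⁴ − T₀⁴ = 8.54072×10⁹ − 6.23484×10⁹ = 2.30588×10⁹ K⁴, so P_net = 101 W.

Net loss ≈ 101 W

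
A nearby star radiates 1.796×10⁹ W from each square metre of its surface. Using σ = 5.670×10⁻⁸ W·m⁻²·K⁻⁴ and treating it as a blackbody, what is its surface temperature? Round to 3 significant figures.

T ≈ 1.33×10⁴ K

I = σT⁴, so T = (I/σ)^(1/4) = (1.796×10⁹/(5.670×10⁻⁸))^(1/4) = 1.33×10⁴ K.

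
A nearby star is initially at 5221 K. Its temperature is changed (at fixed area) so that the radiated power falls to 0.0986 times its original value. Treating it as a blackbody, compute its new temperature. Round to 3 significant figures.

T₂ ≈ 2.93×10³ K

P ∝ T⁴, so T₂/T₁ = (P₂/P₁)^(1/4) = (0.0986)^(1/4) = 0.560363.
T₂ = 5221 × 0.560363 = 2.93×10³ K.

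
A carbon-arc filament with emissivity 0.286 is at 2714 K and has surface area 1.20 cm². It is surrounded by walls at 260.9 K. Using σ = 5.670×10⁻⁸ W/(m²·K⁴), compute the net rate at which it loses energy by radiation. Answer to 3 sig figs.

Net loss ≈ 106 W

Area A = 1.20 cm² = 1.20×10⁻⁴ m².
Net radiated power P_net = εσA(T⁴ − T₀⁴) = 0.286×5.670×10⁻⁸×1.20×10⁻⁴×(2714⁴ − 260.9⁴).
T⁴ − T₀⁴ = 5.42550×10¹³ − 4.63336×10⁹ = 5.42504×10¹³ K⁴, so P_net = 106 W.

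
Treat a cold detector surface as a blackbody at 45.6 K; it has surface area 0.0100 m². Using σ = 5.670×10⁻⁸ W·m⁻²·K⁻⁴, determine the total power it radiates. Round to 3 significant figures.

P ≈ 2.45×10⁻³ W

Area A = 0.0100 m².
P = σAT⁴ = 5.670×10⁻⁸ × 0.0100 × (45.6)⁴ = 2.45×10⁻³ W.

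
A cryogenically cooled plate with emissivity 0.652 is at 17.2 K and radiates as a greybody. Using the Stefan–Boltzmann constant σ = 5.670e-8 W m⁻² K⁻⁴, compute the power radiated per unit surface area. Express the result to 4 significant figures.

Stefan–Boltzmann: I = εσT⁴ = 0.652 × 5.670×10⁻⁸ × (17.2)⁴ = 3.236×10⁻³ W/m².

I ≈ 3.236×10⁻³ W/m²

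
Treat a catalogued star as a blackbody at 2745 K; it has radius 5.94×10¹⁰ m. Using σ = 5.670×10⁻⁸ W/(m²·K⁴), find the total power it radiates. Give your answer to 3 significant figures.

Surface area A = 4πR² = 4π(5.94×10¹⁰ m)² = 4.43387×10²² m².
P = σAT⁴ = 5.670×10⁻⁸ × 4.43387×10²² × (2745)⁴ = 1.43×10²⁹ W.

P ≈ 1.43×10²⁹ W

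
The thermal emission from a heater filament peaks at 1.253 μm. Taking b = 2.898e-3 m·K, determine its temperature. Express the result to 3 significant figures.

T ≈ 2.31×10³ K

Wien's law gives T = b/λ_max = (2.898×10⁻³ m·K)/(1.253×10⁻⁶ m) = 2.31×10³ K.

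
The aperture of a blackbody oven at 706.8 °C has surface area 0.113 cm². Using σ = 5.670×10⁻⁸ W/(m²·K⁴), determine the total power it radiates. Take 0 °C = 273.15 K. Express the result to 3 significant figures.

T = 706.8 °C + 273.15 = 979.95 K.
Area A = 0.113 cm² = 1.13×10⁻⁵ m².
P = σAT⁴ = 5.670×10⁻⁸ × 1.13×10⁻⁵ × (979.95)⁴ = 0.591 W.

P ≈ 0.591 W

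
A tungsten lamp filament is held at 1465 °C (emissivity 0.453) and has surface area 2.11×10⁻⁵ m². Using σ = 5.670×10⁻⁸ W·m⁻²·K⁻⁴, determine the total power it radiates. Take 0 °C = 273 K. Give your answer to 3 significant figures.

P ≈ 4.94 W

T = 1465 °C + 273 = 1738 K.
Area A = 2.11×10⁻⁵ m².
P = εσAT⁴ = 0.453 × 5.670×10⁻⁸ × 2.11×10⁻⁵ × (1738)⁴ = 4.94 W.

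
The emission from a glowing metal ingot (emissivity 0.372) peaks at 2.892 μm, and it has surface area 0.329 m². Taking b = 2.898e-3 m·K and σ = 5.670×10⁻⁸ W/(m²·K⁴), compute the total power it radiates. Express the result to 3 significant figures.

Wien's law: T = b/λ_max = 2.898×10⁻³/2.892×10⁻⁶ = 1002.07 K.
Area A = 0.329 m².
Then P = εσAT⁴ = 0.372×5.670×10⁻⁸×0.329×(1002.07)⁴ = 7.00×10³ W.

P ≈ 7.00×10³ W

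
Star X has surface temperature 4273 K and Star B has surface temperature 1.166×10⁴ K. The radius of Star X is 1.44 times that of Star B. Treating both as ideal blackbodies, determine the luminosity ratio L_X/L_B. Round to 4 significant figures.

L ∝ R²T⁴, so L_X/L_B = (R_X/R_B)²(T_X/T_B)⁴ = (1.44)² × (4273/1.166×10⁴)⁴ = 2.0736 × 0.0180359 = 0.03740.

L_X/L_B ≈ 0.03740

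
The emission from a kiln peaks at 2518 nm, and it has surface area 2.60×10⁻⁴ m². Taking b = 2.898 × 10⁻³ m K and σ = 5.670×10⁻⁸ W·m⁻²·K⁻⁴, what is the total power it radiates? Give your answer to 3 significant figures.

P ≈ 25.9 W

Wien's law: T = b/λ_max = 2.898×10⁻³/2.518×10⁻⁶ = 1150.91 K.
Area A = 2.60×10⁻⁴ m².
Then P = σAT⁴ = 5.670×10⁻⁸×2.60×10⁻⁴×(1150.91)⁴ = 25.9 W.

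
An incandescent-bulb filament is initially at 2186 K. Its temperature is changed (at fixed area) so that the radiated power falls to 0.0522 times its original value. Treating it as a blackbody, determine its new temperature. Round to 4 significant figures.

T₂ ≈ 1045 K

P ∝ T⁴, so T₂/T₁ = (P₂/P₁)^(1/4) = (0.0522)^(1/4) = 0.477989.
T₂ = 2186 × 0.477989 = 1045 K.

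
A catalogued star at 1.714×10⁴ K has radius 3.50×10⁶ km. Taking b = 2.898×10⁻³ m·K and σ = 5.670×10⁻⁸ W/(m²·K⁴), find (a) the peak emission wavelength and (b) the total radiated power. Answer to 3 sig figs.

(a) λ_max = b/T = 2.898×10⁻³/1.714×10⁴ = 1.691×10⁻⁷ m = 169 nm.
Surface area A = 4πR² = 4π(3.50×10⁹ m)² = 1.53938×10²⁰ m².
(b) P = σAT⁴ = 5.670×10⁻⁸×1.53938×10²⁰×(1.714×10⁴)⁴ = 7.53×10²⁹ W.

λ_max ≈ 169 nm; P ≈ 7.53×10²⁹ W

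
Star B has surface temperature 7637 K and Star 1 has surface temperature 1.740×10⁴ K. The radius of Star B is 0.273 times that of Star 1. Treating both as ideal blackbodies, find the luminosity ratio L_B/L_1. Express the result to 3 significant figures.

L_B/L_1 ≈ 2.77×10⁻³

L ∝ R²T⁴, so L_B/L_1 = (R_B/R_1)²(T_B/T_1)⁴ = (0.273)² × (7637/1.740×10⁴)⁴ = 0.074529 × 0.0371103 = 2.77×10⁻³.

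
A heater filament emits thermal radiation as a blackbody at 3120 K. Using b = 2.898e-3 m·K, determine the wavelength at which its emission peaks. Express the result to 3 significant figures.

λ_max ≈ 0.929 μm

Wien's displacement law: λ_max = b/T = (2.898×10⁻³ m·K)/(3120 K) = 9.288×10⁻⁷ m.
That is 0.929 μm, in the infrared range.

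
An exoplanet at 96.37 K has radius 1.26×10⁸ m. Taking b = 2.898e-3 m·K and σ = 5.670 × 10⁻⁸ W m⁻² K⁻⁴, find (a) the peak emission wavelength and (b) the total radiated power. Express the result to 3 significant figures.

(a) λ_max = b/T = 2.898×10⁻³/96.37 = 3.007×10⁻⁵ m = 30.1 μm.
Surface area A = 4πR² = 4π(1.26×10⁸ m)² = 1.99504×10¹⁷ m².
(b) P = σAT⁴ = 5.670×10⁻⁸×1.99504×10¹⁷×(96.37)⁴ = 9.76×10¹⁷ W.

λ_max ≈ 30.1 μm; P ≈ 9.76×10¹⁷ W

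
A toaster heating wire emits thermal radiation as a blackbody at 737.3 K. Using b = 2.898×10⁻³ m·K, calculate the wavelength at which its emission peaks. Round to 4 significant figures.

λ_max ≈ 3.931 μm

Wien's displacement law: λ_max = b/T = (2.898×10⁻³ m·K)/(737.3 K) = 3.9306×10⁻⁶ m.
That is 3.931 μm, in the infrared range.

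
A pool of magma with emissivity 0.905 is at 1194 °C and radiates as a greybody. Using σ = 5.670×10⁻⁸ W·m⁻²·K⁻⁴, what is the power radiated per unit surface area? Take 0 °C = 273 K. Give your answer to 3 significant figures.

T = 1194 °C + 273 = 1467 K.
Stefan–Boltzmann: I = εσT⁴ = 0.905 × 5.670×10⁻⁸ × (1467)⁴ = 2.38×10⁵ W/m².

I ≈ 2.38×10⁵ W/m²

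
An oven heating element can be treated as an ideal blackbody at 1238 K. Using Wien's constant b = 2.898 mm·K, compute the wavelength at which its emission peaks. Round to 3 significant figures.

λ_max ≈ 2.34×10³ nm

Wien's displacement law: λ_max = b/T = (2.898×10⁻³ m·K)/(1238 K) = 2.341×10⁻⁶ m.
That is 2.34×10³ nm, in the infrared range.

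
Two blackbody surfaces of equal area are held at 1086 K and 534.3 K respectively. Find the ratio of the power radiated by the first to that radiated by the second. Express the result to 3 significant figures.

With equal areas, P₁/P₂ = (T₁/T₂)⁴ = (1086/534.3)⁴ = 17.1.

P₁/P₂ ≈ 17.1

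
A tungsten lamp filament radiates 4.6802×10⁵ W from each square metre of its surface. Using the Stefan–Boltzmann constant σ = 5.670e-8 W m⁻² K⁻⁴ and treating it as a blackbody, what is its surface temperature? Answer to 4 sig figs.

T ≈ 1695 K

I = σT⁴, so T = (I/σ)^(1/4) = (4.6802×10⁵/(5.670×10⁻⁸))^(1/4) = 1695 K.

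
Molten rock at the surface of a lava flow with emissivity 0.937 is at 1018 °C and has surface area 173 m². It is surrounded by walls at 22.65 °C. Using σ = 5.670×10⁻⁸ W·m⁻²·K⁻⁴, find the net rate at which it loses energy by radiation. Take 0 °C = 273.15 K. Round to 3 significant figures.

Net loss ≈ 2.55×10⁷ W

T = 1018 °C + 273.15 = 1291.15 K.
Surroundings: T = 22.65 °C + 273.15 = 295.80 K.
Area A = 173 m².
Net radiated power P_net = εσA(T⁴ − T₀⁴) = 0.937×5.670×10⁻⁸×173×(1291.15⁴ − 295.80⁴).
T⁴ − T₀⁴ = 2.77912×10¹² − 7.65584×10⁹ = 2.77146×10¹² K⁴, so P_net = 2.55×10⁷ W.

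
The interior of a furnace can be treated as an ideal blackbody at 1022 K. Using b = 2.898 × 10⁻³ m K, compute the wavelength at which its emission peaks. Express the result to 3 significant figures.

Wien's displacement law: λ_max = b/T = (2.898×10⁻³ m·K)/(1022 K) = 2.836×10⁻⁶ m.
That is 2.84×10³ nm, in the infrared range.

λ_max ≈ 2.84×10³ nm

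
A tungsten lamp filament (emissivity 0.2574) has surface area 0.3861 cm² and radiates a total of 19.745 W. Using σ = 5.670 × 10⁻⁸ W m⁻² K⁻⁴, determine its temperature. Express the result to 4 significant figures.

Area A = 0.3861 cm² = 3.861×10⁻⁵ m².
P = εσAT⁴ ⇒ T = (P/(εσA))^(1/4) = (19.745/(0.2574×5.670×10⁻⁸×3.861×10⁻⁵))^(1/4) = 2433 K.

T ≈ 2433 K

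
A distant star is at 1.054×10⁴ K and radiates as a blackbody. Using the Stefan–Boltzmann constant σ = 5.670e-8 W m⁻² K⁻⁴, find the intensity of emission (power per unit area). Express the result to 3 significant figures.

Stefan–Boltzmann: I = σT⁴ = 5.670×10⁻⁸ × (1.054×10⁴)⁴ = 7.00×10⁸ W/m².

I ≈ 7.00×10⁸ W/m²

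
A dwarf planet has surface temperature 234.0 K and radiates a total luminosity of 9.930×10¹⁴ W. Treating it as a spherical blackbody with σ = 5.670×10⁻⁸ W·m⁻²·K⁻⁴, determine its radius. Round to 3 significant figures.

L = 4πR²σT⁴ ⇒ R = √(L/(4πσT⁴)).
σT⁴ = 169.999 W/m², so R = √(9.930×10¹⁴/(4π×169.999)) = 6.82×10⁵ m.

R ≈ 6.82×10⁵ m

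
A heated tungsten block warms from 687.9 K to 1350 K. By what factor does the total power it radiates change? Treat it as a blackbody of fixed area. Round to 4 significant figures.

P₂/P₁ ≈ 14.83

P ∝ T⁴, so P₂/P₁ = (T₂/T₁)⁴ = (1350/687.9)⁴ = (1.96249)⁴ = 14.83.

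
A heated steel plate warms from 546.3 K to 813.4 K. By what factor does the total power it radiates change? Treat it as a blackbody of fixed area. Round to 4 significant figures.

P₂/P₁ ≈ 4.915

P ∝ T⁴, so P₂/P₁ = (T₂/T₁)⁴ = (813.4/546.3)⁴ = (1.48893)⁴ = 4.915.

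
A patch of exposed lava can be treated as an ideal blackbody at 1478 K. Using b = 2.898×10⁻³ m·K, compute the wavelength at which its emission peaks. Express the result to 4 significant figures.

Wien's displacement law: λ_max = b/T = (2.898×10⁻³ m·K)/(1478 K) = 1.9608×10⁻⁶ m.
That is 1.961 μm, in the infrared range.

λ_max ≈ 1.961 μm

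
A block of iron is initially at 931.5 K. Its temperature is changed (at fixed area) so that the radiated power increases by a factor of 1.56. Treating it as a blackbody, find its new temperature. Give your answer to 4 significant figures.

P ∝ T⁴, so T₂/T₁ = (P₂/P₁)^(1/4) = (1.56)^(1/4) = 1.11759.
T₂ = 931.5 × 1.11759 = 1041 K.

T₂ ≈ 1041 K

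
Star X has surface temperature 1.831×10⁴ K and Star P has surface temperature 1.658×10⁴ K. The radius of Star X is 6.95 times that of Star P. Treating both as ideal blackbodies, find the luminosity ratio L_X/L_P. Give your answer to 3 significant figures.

L_X/L_P ≈ 71.8

L ∝ R²T⁴, so L_X/L_P = (R_X/R_P)²(T_X/T_P)⁴ = (6.95)² × (1.831×10⁴/1.658×10⁴)⁴ = 48.3025 × 1.48736 = 71.8.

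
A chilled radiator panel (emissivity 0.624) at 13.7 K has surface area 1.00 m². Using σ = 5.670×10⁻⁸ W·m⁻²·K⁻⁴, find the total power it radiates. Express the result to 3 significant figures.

Area A = 1.00 m².
P = εσAT⁴ = 0.624 × 5.670×10⁻⁸ × 1.00 × (13.7)⁴ = 1.25×10⁻³ W.

P ≈ 1.25×10⁻³ W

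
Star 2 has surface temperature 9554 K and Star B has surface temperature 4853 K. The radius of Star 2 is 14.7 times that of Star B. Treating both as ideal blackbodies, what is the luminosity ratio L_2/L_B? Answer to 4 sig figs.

L_2/L_B ≈ 3246

L ∝ R²T⁴, so L_2/L_B = (R_2/R_B)²(T_2/T_B)⁴ = (14.7)² × (9554/4853)⁴ = 216.09 × 15.0210 = 3246.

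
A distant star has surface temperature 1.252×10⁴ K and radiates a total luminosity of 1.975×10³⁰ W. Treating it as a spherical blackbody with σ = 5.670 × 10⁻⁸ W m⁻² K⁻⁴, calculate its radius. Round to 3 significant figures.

L = 4πR²σT⁴ ⇒ R = √(L/(4πσT⁴)).
σT⁴ = 1.39316×10⁹ W/m², so R = √(1.975×10³⁰/(4π×1.39316×10⁹)) = 1.06×10¹⁰ m.

R ≈ 1.06×10¹⁰ m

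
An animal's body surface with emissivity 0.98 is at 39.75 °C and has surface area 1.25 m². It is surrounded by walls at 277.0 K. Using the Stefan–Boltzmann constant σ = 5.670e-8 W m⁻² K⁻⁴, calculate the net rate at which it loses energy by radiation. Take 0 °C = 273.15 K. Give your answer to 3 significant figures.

Net loss ≈ 257 W

T = 39.75 °C + 273.15 = 312.90 K.
Area A = 1.25 m².
Net radiated power P_net = εσA(T⁴ − T₀⁴) = 0.98×5.670×10⁻⁸×1.25×(312.90⁴ − 277.0⁴).
T⁴ − T₀⁴ = 9.58567×10⁹ − 5.88734×10⁹ = 3.69833×10⁹ K⁴, so P_net = 257 W.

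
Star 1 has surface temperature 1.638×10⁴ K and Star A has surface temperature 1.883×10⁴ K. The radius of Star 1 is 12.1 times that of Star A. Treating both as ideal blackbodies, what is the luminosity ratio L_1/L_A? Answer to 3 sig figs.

L ∝ R²T⁴, so L_1/L_A = (R_1/R_A)²(T_1/T_A)⁴ = (12.1)² × (1.638×10⁴/1.883×10⁴)⁴ = 146.41 × 0.572604 = 83.8.

L_1/L_A ≈ 83.8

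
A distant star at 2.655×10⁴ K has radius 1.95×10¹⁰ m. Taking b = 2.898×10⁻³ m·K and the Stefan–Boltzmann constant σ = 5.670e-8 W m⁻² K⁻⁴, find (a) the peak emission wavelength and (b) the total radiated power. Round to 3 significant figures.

(a) λ_max = b/T = 2.898×10⁻³/2.655×10⁴ = 1.092×10⁻⁷ m = 109 nm.
Surface area A = 4πR² = 4π(1.95×10¹⁰ m)² = 4.77836×10²¹ m².
(b) P = σAT⁴ = 5.670×10⁻⁸×4.77836×10²¹×(2.655×10⁴)⁴ = 1.35×10³² W.

λ_max ≈ 109 nm; P ≈ 1.35×10³² W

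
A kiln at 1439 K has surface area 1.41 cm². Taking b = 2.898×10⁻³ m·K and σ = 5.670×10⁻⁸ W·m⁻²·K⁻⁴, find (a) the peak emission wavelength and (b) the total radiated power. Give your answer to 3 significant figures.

(a) λ_max = b/T = 2.898×10⁻³/1439 = 2.014×10⁻⁶ m = 2.01×10³ nm.
Area A = 1.41 cm² = 1.41×10⁻⁴ m².
(b) P = σAT⁴ = 5.670×10⁻⁸×1.41×10⁻⁴×(1439)⁴ = 34.3 W.

λ_max ≈ 2.01×10³ nm; P ≈ 34.3 W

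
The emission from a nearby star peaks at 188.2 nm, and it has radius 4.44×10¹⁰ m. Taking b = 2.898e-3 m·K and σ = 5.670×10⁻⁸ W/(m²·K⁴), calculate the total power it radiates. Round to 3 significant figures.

Wien's law: T = b/λ_max = 2.898×10⁻³/1.882×10⁻⁷ = 15398.5 K.
Surface area A = 4πR² = 4π(4.44×10¹⁰ m)² = 2.47728×10²² m².
Then P = σAT⁴ = 5.670×10⁻⁸×2.47728×10²²×(15398.5)⁴ = 7.90×10³¹ W.

P ≈ 7.90×10³¹ W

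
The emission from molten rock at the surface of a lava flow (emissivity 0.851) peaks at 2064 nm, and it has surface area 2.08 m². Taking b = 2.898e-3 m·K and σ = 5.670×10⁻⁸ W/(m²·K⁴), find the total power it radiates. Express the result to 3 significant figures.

Wien's law: T = b/λ_max = 2.898×10⁻³/2.064×10⁻⁶ = 1404.07 K.
Area A = 2.08 m².
Then P = εσAT⁴ = 0.851×5.670×10⁻⁸×2.08×(1404.07)⁴ = 3.90×10⁵ W.

P ≈ 3.90×10⁵ W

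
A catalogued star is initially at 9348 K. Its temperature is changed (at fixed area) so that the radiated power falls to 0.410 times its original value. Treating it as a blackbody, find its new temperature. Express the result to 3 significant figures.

P ∝ T⁴, so T₂/T₁ = (P₂/P₁)^(1/4) = (0.410)^(1/4) = 0.800195.
T₂ = 9348 × 0.800195 = 7.48×10³ K.

T₂ ≈ 7.48×10³ K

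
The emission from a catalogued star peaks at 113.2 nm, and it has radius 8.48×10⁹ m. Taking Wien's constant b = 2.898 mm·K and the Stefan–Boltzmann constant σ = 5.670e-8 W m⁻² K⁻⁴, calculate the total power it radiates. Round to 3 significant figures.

Wien's law: T = b/λ_max = 2.898×10⁻³/1.132×10⁻⁷ = 25600.7 K.
Surface area A = 4πR² = 4π(8.48×10⁹ m)² = 9.03653×10²⁰ m².
Then P = σAT⁴ = 5.670×10⁻⁸×9.03653×10²⁰×(25600.7)⁴ = 2.20×10³¹ W.

P ≈ 2.20×10³¹ W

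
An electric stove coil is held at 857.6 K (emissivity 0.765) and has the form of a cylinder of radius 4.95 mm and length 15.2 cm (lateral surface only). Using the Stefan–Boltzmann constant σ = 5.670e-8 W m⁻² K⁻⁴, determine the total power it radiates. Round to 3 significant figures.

P ≈ 111 W

Lateral area A = 2πrL = 2π×4.95×10⁻³×0.152 = 4.72747×10⁻³ m².
P = εσAT⁴ = 0.765 × 5.670×10⁻⁸ × 4.72747×10⁻³ × (857.6)⁴ = 111 W.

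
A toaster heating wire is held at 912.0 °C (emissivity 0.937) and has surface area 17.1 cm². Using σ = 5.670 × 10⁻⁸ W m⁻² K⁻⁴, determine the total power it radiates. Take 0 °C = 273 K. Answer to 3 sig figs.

P ≈ 179 W

T = 912.0 °C + 273 = 1185.0 K.
Area A = 17.1 cm² = 1.71×10⁻³ m².
P = εσAT⁴ = 0.937 × 5.670×10⁻⁸ × 1.71×10⁻³ × (1185.0)⁴ = 179 W.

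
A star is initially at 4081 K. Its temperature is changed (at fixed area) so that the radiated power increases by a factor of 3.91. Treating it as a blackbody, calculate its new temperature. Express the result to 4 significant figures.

T₂ ≈ 5739 K

P ∝ T⁴, so T₂/T₁ = (P₂/P₁)^(1/4) = (3.91)^(1/4) = 1.40619.
T₂ = 4081 × 1.40619 = 5739 K.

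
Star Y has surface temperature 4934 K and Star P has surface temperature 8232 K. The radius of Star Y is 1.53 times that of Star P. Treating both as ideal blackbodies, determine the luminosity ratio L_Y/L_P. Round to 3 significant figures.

L ∝ R²T⁴, so L_Y/L_P = (R_Y/R_P)²(T_Y/T_P)⁴ = (1.53)² × (4934/8232)⁴ = 2.3409 × 0.129055 = 0.302.

L_Y/L_P ≈ 0.302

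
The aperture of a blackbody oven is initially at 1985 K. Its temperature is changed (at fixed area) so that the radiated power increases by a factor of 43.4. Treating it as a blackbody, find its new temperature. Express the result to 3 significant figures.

T₂ ≈ 5.09×10³ K

P ∝ T⁴, so T₂/T₁ = (P₂/P₁)^(1/4) = (43.4)^(1/4) = 2.56668.
T₂ = 1985 × 2.56668 = 5.09×10³ K.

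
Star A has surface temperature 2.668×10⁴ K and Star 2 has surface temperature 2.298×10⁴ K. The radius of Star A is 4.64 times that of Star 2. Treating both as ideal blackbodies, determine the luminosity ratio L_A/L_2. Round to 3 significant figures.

L_A/L_2 ≈ 39.1

L ∝ R²T⁴, so L_A/L_2 = (R_A/R_2)²(T_A/T_2)⁴ = (4.64)² × (2.668×10⁴/2.298×10⁴)⁴ = 21.5296 × 1.81695 = 39.1.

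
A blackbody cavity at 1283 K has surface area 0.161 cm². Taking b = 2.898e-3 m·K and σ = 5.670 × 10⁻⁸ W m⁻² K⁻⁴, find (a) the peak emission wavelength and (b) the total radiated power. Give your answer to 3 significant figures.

λ_max ≈ 2.26 μm; P ≈ 2.47 W

(a) λ_max = b/T = 2.898×10⁻³/1283 = 2.259×10⁻⁶ m = 2.26 μm.
Area A = 0.161 cm² = 1.61×10⁻⁵ m².
(b) P = σAT⁴ = 5.670×10⁻⁸×1.61×10⁻⁵×(1283)⁴ = 2.47 W.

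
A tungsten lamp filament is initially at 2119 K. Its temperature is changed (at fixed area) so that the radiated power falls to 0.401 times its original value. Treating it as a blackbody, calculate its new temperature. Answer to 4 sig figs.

P ∝ T⁴, so T₂/T₁ = (P₂/P₁)^(1/4) = (0.401)^(1/4) = 0.795767.
T₂ = 2119 × 0.795767 = 1686 K.

T₂ ≈ 1686 K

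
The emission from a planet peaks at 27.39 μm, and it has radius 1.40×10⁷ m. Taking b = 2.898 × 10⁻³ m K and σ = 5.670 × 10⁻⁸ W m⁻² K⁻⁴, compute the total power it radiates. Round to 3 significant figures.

P ≈ 1.75×10¹⁶ W

Wien's law: T = b/λ_max = 2.898×10⁻³/2.739×10⁻⁵ = 105.805 K.
Surface area A = 4πR² = 4π(1.40×10⁷ m)² = 2.46301×10¹⁵ m².
Then P = σAT⁴ = 5.670×10⁻⁸×2.46301×10¹⁵×(105.805)⁴ = 1.75×10¹⁶ W.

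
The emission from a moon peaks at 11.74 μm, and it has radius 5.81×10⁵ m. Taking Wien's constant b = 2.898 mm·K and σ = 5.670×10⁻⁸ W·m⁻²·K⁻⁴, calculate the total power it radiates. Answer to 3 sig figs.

P ≈ 8.93×10¹⁴ W

Wien's law: T = b/λ_max = 2.898×10⁻³/1.174×10⁻⁵ = 246.848 K.
Surface area A = 4πR² = 4π(5.81×10⁵ m)² = 4.24192×10¹² m².
Then P = σAT⁴ = 5.670×10⁻⁸×4.24192×10¹²×(246.848)⁴ = 8.93×10¹⁴ W.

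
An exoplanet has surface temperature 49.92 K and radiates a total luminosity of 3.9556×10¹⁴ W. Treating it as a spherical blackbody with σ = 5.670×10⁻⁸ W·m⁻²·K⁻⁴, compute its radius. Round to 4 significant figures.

L = 4πR²σT⁴ ⇒ R = √(L/(4πσT⁴)).
σT⁴ = 0.352112 W/m², so R = √(3.9556×10¹⁴/(4π×0.352112)) = 9.455×10⁶ m.

R ≈ 9.455×10⁶ m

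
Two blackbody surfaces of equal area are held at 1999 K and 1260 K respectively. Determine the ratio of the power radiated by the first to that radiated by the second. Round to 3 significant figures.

With equal areas, P₁/P₂ = (T₁/T₂)⁴ = (1999/1260)⁴ = 6.34.

P₁/P₂ ≈ 6.34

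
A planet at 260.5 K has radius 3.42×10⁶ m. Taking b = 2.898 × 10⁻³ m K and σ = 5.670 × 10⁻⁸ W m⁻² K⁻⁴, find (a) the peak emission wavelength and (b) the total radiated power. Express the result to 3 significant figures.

(a) λ_max = b/T = 2.898×10⁻³/260.5 = 1.112×10⁻⁵ m = 11.1 μm.
Surface area A = 4πR² = 4π(3.42×10⁶ m)² = 1.46981×10¹⁴ m².
(b) P = σAT⁴ = 5.670×10⁻⁸×1.46981×10¹⁴×(260.5)⁴ = 3.84×10¹⁶ W.

λ_max ≈ 11.1 μm; P ≈ 3.84×10¹⁶ W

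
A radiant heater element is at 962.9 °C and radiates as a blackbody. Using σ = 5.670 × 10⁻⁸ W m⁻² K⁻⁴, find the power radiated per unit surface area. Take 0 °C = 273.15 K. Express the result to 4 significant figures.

I ≈ 1.324×10⁵ W/m²

T = 962.9 °C + 273.15 = 1236.05 K.
Stefan–Boltzmann: I = σT⁴ = 5.670×10⁻⁸ × (1236.05)⁴ = 1.324×10⁵ W/m².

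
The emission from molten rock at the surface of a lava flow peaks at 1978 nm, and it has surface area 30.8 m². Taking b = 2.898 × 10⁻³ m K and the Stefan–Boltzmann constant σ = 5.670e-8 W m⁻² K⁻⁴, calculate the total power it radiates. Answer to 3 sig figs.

P ≈ 8.05×10⁶ W

Wien's law: T = b/λ_max = 2.898×10⁻³/1.978×10⁻⁶ = 1465.12 K.
Area A = 30.8 m².
Then P = σAT⁴ = 5.670×10⁻⁸×30.8×(1465.12)⁴ = 8.05×10⁶ W.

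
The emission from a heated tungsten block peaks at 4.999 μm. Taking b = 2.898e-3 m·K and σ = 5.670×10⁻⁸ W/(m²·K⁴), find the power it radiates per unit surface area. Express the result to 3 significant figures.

Wien's law: T = b/λ_max = 2.898×10⁻³/4.999×10⁻⁶ = 579.716 K.
Then I = σT⁴ = 5.670×10⁻⁸×(579.716)⁴ = 6.40×10³ W/m².

I ≈ 6.40×10³ W/m²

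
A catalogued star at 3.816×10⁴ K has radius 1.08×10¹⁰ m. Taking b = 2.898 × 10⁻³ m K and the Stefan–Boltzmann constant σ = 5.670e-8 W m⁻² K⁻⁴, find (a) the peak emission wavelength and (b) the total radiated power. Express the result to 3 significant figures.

λ_max ≈ 75.9 nm; P ≈ 1.76×10³² W

(a) λ_max = b/T = 2.898×10⁻³/3.816×10⁴ = 7.594×10⁻⁸ m = 75.9 nm.
Surface area A = 4πR² = 4π(1.08×10¹⁰ m)² = 1.46574×10²¹ m².
(b) P = σAT⁴ = 5.670×10⁻⁸×1.46574×10²¹×(3.816×10⁴)⁴ = 1.76×10³² W.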